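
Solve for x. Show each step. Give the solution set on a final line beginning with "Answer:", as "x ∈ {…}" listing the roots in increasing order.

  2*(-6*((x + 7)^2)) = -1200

Step 1. [2*(-6*((x + 7)^2)) = -1200] divide by the outer 2 ⇒ div: -6*((x + 7)^2) = -600.
Step 2. [-6*((x + 7)^2) = -600] divide by the outer -6. So div: (x + 7)^2 = 100.
Step 3. [(x + 7)^2 = 100] LHS squared, RHS 100 ≥ 0: apply √ (±), so sqrt: x + 7 = 10 or -10.
Step 4. [x + 7 = 10 or -10] peel the +7: subtract 7 from each side ⇒ sub: x = 3 or -17.

Answer: x ∈ {-17, 3}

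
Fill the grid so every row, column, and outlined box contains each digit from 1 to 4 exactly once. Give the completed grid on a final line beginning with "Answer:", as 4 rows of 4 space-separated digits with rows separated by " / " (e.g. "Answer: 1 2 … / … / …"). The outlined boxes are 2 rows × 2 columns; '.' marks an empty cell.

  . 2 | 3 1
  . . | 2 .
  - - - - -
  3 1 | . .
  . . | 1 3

Step 1. [r1c1∈{4}] r1c1's peers cover all but 4 ⇒ r1c1=4.
Step 2. [r2c4∈{4}] r2c4 is down to just 4. So r2c4=4.
Step 3. [r3c3∈{4}] r3c3's peers cover all but 4, so r3c3=4.
Step 4. [r4c2∈{4}] only 4 remains possible at r4c2, so r4c2=4.
Step 5. [r2c1∈{1}] nothing but 1 survives at r2c1, so r2c1=1.
Step 6. [r4c1∈{2}] nothing but 2 survives at r4c1, so r4c1=2.
Step 7. [r3c4∈{2}] nothing but 2 survives at r3c4, so r3c4=2.
Step 8. [r2c2∈{3}] r2c2 has the single candidate 3 ⇒ r2c2=3.

Answer: 4 2 3 1 / 1 3 2 4 / 3 1 4 2 / 2 4 1 3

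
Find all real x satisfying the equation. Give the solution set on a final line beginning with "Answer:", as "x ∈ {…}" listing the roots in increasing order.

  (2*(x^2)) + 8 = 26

Step 1. [(2*(x^2)) + 8 = 26] 2 | LHS and 2 | 26: pull 2 out. So factor: (x^2) + 4 = 13.
Step 2. [(x^2) + 4 = 13] the outer +4 inverts by subtracting 4 ⇒ sub: x^2 = 9.
Step 3. [x^2 = 9] LHS squared, RHS 9 ≥ 0: apply √ (±), so sqrt: x = 3 or -3.

Answer: x ∈ {-3, 3}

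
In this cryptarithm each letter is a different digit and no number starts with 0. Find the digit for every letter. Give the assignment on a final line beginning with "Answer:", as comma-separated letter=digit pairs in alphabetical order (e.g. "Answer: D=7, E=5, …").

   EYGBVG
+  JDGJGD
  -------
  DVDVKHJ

Step 1. [col 1: G + D ≡ J (mod 10)] several values work for G in column 1 (G + D ≡ J (mod 10), carry-in 0); try G=7. So G=7.
Step 2. [col 1: G + D ≡ J (mod 10)] D=1 is one option consistent with column 1 (G + D ≡ J (mod 10), carry-in 0) — take it ⇒ D=1.
Step 3. [col 1: G + D ≡ J (mod 10)] column 1: given G=7, D=1, carry-in 0, and digits 1,7 already taken and all letters distinct, G+D≡J (mod 10) forces J=8 ⇒ J=8.
Step 4. [col 2: V + G ≡ H (mod 10)] V=5 is one option consistent with column 2 (V + G ≡ H (mod 10), carry-in 0) — take it, so V=5.
Step 5. [col 2: V + G ≡ H (mod 10)] column 2: given V=5, G=7, carry-in 0, and digits 1,5,7,8 already taken and all letters distinct, V+G≡H (mod 10) forces H=2. So H=2.
Step 6. [col 3: B + J ≡ K (mod 10)] no forcing yet in column 3 (carry-in 1); K=3 is free and consistent — try it, so K=3.
Step 7. [col 3: B + J ≡ K (mod 10)] from column 3 (J=8, K=3, carry-in 1, digits 1,2,3,5,7,8 already taken and all letters distinct): B must equal 4 ⇒ B=4.
Step 8. [col 5: Y + D ≡ D (mod 10)] column 5: given D=1, carry-in 1, and digits 1,2,3,4,5,7,8 already taken and all letters distinct, Y+D≡D (mod 10) forces Y=9 ⇒ Y=9.
Step 9. [col 6: E + J ≡ V (mod 10)] column 6 reads E+J+carry(1)=V with J=8, V=5; with digits 1,2,3,4,5,7,8,9 already taken and all letters distinct, the only value for E is 6. So E=6.

Answer: B=4, D=1, E=6, G=7, H=2, J=8, K=3, V=5, Y=9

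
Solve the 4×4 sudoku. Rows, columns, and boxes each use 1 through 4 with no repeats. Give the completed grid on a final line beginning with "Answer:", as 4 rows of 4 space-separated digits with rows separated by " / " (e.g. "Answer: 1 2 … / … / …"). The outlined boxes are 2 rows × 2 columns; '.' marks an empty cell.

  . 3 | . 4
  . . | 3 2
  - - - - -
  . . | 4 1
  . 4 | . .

Step 1. [r4c1∈{1,2,3}] r4c1 is the only open cell in row 4 admitting 1, so r4c1=1.
Step 2. [r1c1∈{2}] r1c1's peers cover all but 2 ⇒ r1c1=2.
Step 3. [r4c4∈{3}] r4c4 is down to just 3. So r4c4=3.
Step 4. [r2c2∈{1}] nothing but 1 survives at r2c2, so r2c2=1.
Step 5. [r1c3∈{1}] r1c3 has the single candidate 1. So r1c3=1.
Step 6. [r2c1∈{4}] r2c1 is down to just 4 ⇒ r2c1=4.
Step 7. [r3c1∈{3}] r3c1's peers cover all but 3, so r3c1=3.
Step 8. [r3c2∈{2}] nothing but 2 survives at r3c2 ⇒ r3c2=2.
Step 9. [r4c3∈{2}] only 2 remains possible at r4c3. So r4c3=2.

Answer: 2 3 1 4 / 4 1 3 2 / 3 2 4 1 / 1 4 2 3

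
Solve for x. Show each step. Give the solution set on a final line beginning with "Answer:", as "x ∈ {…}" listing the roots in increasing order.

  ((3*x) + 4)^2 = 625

Step 1. [((3*x) + 4)^2 = 625] 625 ≥ 0, LHS is (·)² — take ±√, so sqrt: (3*x) + 4 = 25 or -25.
Step 2. [(3*x) + 4 = 25 or -25] +4 is outermost — subtract 4 both sides, so sub: 3*x = 21 or -29.
Step 3. [3*x = 21 or -29] leading coefficient 3: divide by 3, so div: x = 7 or -29/3.

Answer: x ∈ {-29/3, 7}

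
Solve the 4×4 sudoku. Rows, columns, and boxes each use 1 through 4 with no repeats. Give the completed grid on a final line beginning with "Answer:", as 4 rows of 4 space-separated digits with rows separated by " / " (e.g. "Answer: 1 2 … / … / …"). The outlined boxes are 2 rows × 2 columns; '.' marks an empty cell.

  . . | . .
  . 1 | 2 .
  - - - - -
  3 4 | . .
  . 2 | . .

Step 1. [r3c3∈{1}] r3c3 has the single candidate 1, so r3c3=1.
Step 2. [r2c4∈{3,4}] 3 has one home in row 2: r2c4 ⇒ r2c4=3.
Step 3. [r1c3∈{4}] r1c3's peers cover all but 4, so r1c3=4.
Step 4. [r1c1∈{2}] r1c1 has the single candidate 2, so r1c1=2.
Step 5. [r2c1∈{4}] r2c1 is down to just 4 ⇒ r2c1=4.
Step 6. [r1c4∈{1}] nothing but 1 survives at r1c4 ⇒ r1c4=1.
Step 7. [r4c1∈{1}] nothing but 1 survives at r4c1 ⇒ r4c1=1.
Step 8. [r4c3∈{3}] r4c3's peers cover all but 3. So r4c3=3.
Step 9. [r4c4∈{4}] r4c4's peers cover all but 4 ⇒ r4c4=4.
Step 10. [r3c4∈{2}] nothing but 2 survives at r3c4. So r3c4=2.
Step 11. [r1c2∈{3}] only 3 remains possible at r1c2. So r1c2=3.

Answer: 2 3 4 1 / 4 1 2 3 / 3 4 1 2 / 1 2 3 4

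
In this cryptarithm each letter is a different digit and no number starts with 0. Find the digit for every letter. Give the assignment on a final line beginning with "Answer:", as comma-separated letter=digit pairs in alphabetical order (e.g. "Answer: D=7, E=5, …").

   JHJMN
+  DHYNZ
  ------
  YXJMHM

Step 1. [col 1: N + Z ≡ M (mod 10)] no forcing yet in column 1 (carry-in 0); M=0 is free and consistent — try it, so M=0.
Step 2. [col 1: N + Z ≡ M (mod 10)] column 1 (N + Z ≡ M (mod 10), carry-in 0) doesn't pin Z yet; pick Z=7 and continue, so Z=7.
Step 3. [Y] the sum has 6 digits but both addends have 5; that extra leading digit Y is the final carry, namely 1. So Y=1.
Step 4. [col 1: N + Z ≡ M (mod 10)] column 1 reads N+Z+carry(0)=M with Z=7, M=0; with digits 0,1,7 already taken and all letters distinct, the only value for N is 3. So N=3.
Step 5. [col 2: M + N ≡ H (mod 10)] column 2: given M=0, N=3, carry-in 1, and digits 0,1,3,7 already taken and all letters distinct, M+N≡H (mod 10) forces H=4. So H=4.
Step 6. [col 3: J + Y ≡ M (mod 10)] from column 3 (Y=1, M=0, carry-in 0, digits 0,1,3,4,7 already taken and all letters distinct): J must equal 9, so J=9.
Step 7. [col 5: J + D ≡ X (mod 10)] in column 5 we have J+D≡X with carry-in 0; given J=9 and digits 0,1,3,4,7,9 already taken and all letters distinct, that pins D to 6, so D=6.
Step 8. [col 5: J + D ≡ X (mod 10)] column 5: given J=9, D=6, carry-in 0, and digits 0,1,3,4,6,7,9 already taken and all letters distinct, J+D≡X (mod 10) forces X=5, so X=5.

Answer: D=6, H=4, J=9, M=0, N=3, X=5, Y=1, Z=7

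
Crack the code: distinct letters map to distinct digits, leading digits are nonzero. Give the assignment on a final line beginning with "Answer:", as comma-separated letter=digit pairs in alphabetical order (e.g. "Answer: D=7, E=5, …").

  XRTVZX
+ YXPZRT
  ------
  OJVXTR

Step 1. [col 1: X + T ≡ R (mod 10)] column 1 (X + T ≡ R (mod 10), carry-in 0) doesn't pin T yet; pick T=8 and continue, so T=8.
Step 2. [col 1: X + T ≡ R (mod 10)] column 1 (X + T ≡ R (mod 10), carry-in 0) doesn't pin X yet; pick X=4 and continue, so X=4.
Step 3. [col 1: X + T ≡ R (mod 10)] from column 1 (X=4, T=8, carry-in 0, digits 4,8 already taken and all letters distinct): R must equal 2. So R=2.
Step 4. [col 2: Z + R ≡ T (mod 10)] column 2 reads Z+R+carry(1)=T with R=2, T=8; with digits 2,4,8 already taken and all letters distinct, the only value for Z is 5 ⇒ Z=5.
Step 5. [col 3: V + Z ≡ X (mod 10)] column 3 reads V+Z+carry(0)=X with Z=5, X=4; with digits 2,4,5,8 already taken and all letters distinct, the only value for V is 9. So V=9.
Step 6. [col 4: T + P ≡ V (mod 10)] from column 4 (T=8, V=9, carry-in 1, digits 2,4,5,8,9 already taken and all letters distinct): P must equal 0 ⇒ P=0.
Step 7. [col 5: R + X ≡ J (mod 10)] from column 5 (R=2, X=4, carry-in 0, digits 0,2,4,5,8,9 already taken and all letters distinct): J must equal 6, so J=6.
Step 8. [col 6: X + Y ≡ O (mod 10)] column 6 (X + Y ≡ O (mod 10), carry-in 0) doesn't pin Y yet; pick Y=3 and continue. So Y=3.
Step 9. [col 6: X + Y ≡ O (mod 10)] in column 6 we have X+Y≡O with carry-in 0; given X=4, Y=3 and digits 0,2,3,4,5,6,8,9 already taken and all letters distinct, that pins O to 7. So O=7.

Answer: J=6, O=7, P=0, R=2, T=8, V=9, X=4, Y=3, Z=5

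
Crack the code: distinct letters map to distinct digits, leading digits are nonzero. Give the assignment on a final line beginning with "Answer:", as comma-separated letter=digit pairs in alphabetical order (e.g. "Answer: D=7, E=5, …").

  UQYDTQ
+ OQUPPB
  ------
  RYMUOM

Step 1. [col 1: Q + B ≡ M (mod 10)] several values work for B in column 1 (Q + B ≡ M (mod 10), carry-in 0); try B=6, so B=6.
Step 2. [col 1: Q + B ≡ M (mod 10)] column 1 (Q + B ≡ M (mod 10), carry-in 0) doesn't pin Q yet; pick Q=1 and continue ⇒ Q=1.
Step 3. [col 1: Q + B ≡ M (mod 10)] from column 1 (Q=1, B=6, carry-in 0, digits 1,6 already taken and all letters distinct): M must equal 7, so M=7.
Step 4. [col 2: T + P ≡ O (mod 10)] several values work for P in column 2 (T + P ≡ O (mod 10), carry-in 0); try P=4, so P=4.
Step 5. [col 2: T + P ≡ O (mod 10)] column 2 (T + P ≡ O (mod 10), carry-in 0) doesn't pin O yet; pick O=3 and continue, so O=3.
Step 6. [col 2: T + P ≡ O (mod 10)] column 2 reads T+P+carry(0)=O with P=4, O=3; with digits 1,3,4,6,7 already taken and all letters distinct, the only value for T is 9. So T=9.
Step 7. [col 3: D + P ≡ U (mod 10)] no forcing yet in column 3 (carry-in 1); U=5 is free and consistent — try it. So U=5.
Step 8. [col 3: D + P ≡ U (mod 10)] from column 3 (P=4, U=5, carry-in 1, digits 1,3,4,5,6,7,9 already taken and all letters distinct): D must equal 0 ⇒ D=0.
Step 9. [col 4: Y + U ≡ M (mod 10)] from column 4 (U=5, M=7, carry-in 0, digits 0,1,3,4,5,6,7,9 already taken and all letters distinct): Y must equal 2. So Y=2.
Step 10. [col 6: U + O ≡ R (mod 10)] column 6: given U=5, O=3, carry-in 0, and digits 0,1,2,3,4,5,6,7,9 already taken and all letters distinct, U+O≡R (mod 10) forces R=8. So R=8.

Answer: B=6, D=0, M=7, O=3, P=4, Q=1, R=8, T=9, U=5, Y=2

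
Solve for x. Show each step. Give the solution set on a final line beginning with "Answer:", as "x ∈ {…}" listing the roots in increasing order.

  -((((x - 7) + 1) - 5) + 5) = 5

Step 1. [-((((x - 7) + 1) - 5) + 5) = 5] leading − — multiply by −1 ⇒ neg: (((x - 7) + 1) - 5) + 5 = -5.
Step 2. [(((x - 7) + 1) - 5) + 5 = -5] subtract 5: x sits inside (… + 5), so sub: ((x - 7) + 1) - 5 = -10.
Step 3. [((x - 7) + 1) - 5 = -10] 5 comes off first (add 5) ⇒ sub: (x - 7) + 1 = -5.
Step 4. [(x - 7) + 1 = -5] 1 comes off first (subtract 1). So sub: x - 7 = -6.
Step 5. [x - 7 = -6] add 7: x sits inside (… - 7), so sub: x = 1.

Answer: x ∈ {1}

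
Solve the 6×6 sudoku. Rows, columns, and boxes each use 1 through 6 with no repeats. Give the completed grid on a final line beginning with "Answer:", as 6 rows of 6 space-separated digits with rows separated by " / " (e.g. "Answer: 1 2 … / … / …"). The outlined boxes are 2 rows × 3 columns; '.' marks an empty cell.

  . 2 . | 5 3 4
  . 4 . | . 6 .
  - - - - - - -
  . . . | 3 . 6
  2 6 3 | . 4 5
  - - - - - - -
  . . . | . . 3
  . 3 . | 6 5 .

Step 1. [r5c4∈{1,2,4}] across col 4, 4 lands solely at r5c4. So r5c4=4.
Step 2. [r2c1∈{1,3,5}] row 2 places 3 nowhere but r2c1 ⇒ r2c1=3.
Step 3. [r2c3∈{1,5}] row 2 places 5 nowhere but r2c3. So r2c3=5.
Step 4. [r3c5∈{1,2}] across row 3, 2 lands solely at r3c5 ⇒ r3c5=2.
Step 5. [r5c5∈{1}] r5c5 is down to just 1. So r5c5=1.
Step 6. [r3c2∈{1,5}] r3c2 is the only open cell in col 2 admitting 1 ⇒ r3c2=1.
Step 7. [r3c1∈{4,5}] row 3 places 5 nowhere but r3c1. So r3c1=5.
Step 8. [r2c4∈{1,2}] 2 has one home in col 4: r2c4, so r2c4=2.
Step 9. [r5c3∈{2,6}] 2 has one home in row 5: r5c3 ⇒ r5c3=2.
Step 10. [r6c1∈{1,4}] in col 1, 4 fits only at r6c1. So r6c1=4.
Step 11. [r1c3∈{1,6}] in col 3, 6 fits only at r1c3. So r1c3=6.
Step 12. [r3c3∈{4}] r3c3 has the single candidate 4 ⇒ r3c3=4.
Step 13. [r6c6∈{2}] r6c6 has the single candidate 2 ⇒ r6c6=2.
Step 14. [r2c6∈{1}] nothing but 1 survives at r2c6, so r2c6=1.
Step 15. [r5c1∈{6}] nothing but 6 survives at r5c1 ⇒ r5c1=6.
Step 16. [r6c3∈{1}] r6c3's peers cover all but 1 ⇒ r6c3=1.
Step 17. [r1c1∈{1}] nothing but 1 survives at r1c1 ⇒ r1c1=1.
Step 18. [r5c2∈{5}] r5c2's peers cover all but 5, so r5c2=5.
Step 19. [r4c4∈{1}] r4c4 has the single candidate 1. So r4c4=1.

Answer: 1 2 6 5 3 4 / 3 4 5 2 6 1 / 5 1 4 3 2 6 / 2 6 3 1 4 5 / 6 5 2 4 1 3 / 4 3 1 6 5 2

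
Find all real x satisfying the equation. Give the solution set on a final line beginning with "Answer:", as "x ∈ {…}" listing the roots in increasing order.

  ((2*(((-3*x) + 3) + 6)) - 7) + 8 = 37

Step 1. [((2*(((-3*x) + 3) + 6)) - 7) + 8 = 37] peel the +8: subtract 8 from each side, so sub: (2*(((-3*x) + 3) + 6)) - 7 = 29.
Step 2. [(2*(((-3*x) + 3) + 6)) - 7 = 29] add 7: x sits inside (… - 7). So sub: 2*(((-3*x) + 3) + 6) = 36.
Step 3. [2*(((-3*x) + 3) + 6) = 36] 2·(inner) — divide through by 2 ⇒ div: ((-3*x) + 3) + 6 = 18.
Step 4. [((-3*x) + 3) + 6 = 18] the outer +6 inverts by subtracting 6 ⇒ sub: (-3*x) + 3 = 12.
Step 5. [(-3*x) + 3 = 12] subtract 3: x sits inside (… + 3) ⇒ sub: -3*x = 9.
Step 6. [-3*x = 9] LHS = -3·(…); ÷-3 both sides. So div: x = -3.

Answer: x ∈ {-3}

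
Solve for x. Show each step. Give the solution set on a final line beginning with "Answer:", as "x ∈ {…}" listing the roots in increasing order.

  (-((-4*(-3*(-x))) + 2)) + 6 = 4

Step 1. [(-((-4*(-3*(-x))) + 2)) + 6 = 4] the outer +6 inverts by subtracting 6, so sub: -((-4*(-3*(-x))) + 2) = -2.
Step 2. [-((-4*(-3*(-x))) + 2) = -2] flip signs both sides ⇒ neg: (-4*(-3*(-x))) + 2 = 2.
Step 3. [(-4*(-3*(-x))) + 2 = 2] 2 comes off first (subtract 2) ⇒ sub: -4*(-3*(-x)) = 0.
Step 4. [-4*(-3*(-x)) = 0] leading coefficient -4: divide by -4, so div: -3*(-x) = 0.
Step 5. [-3*(-x) = 0] -3·(inner) — divide through by -3 ⇒ div: -x = 0.
Step 6. [-x = 0] leading − — multiply by −1. So neg: x = 0.

Answer: x ∈ {0}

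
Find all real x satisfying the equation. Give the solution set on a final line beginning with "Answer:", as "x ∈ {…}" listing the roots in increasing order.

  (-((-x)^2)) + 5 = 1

Step 1. [(-((-x)^2)) + 5 = 1] the outer +5 inverts by subtracting 5 ⇒ sub: -((-x)^2) = -4.
Step 2. [-((-x)^2) = -4] flip signs both sides, so neg: (-x)^2 = 4.
Step 3. [(-x)^2 = 4] √ both sides: 4 ≥ 0 gives two branches, so sqrt: -x = 2 or -2.
Step 4. [-x = 2 or -2] LHS negated; negate both sides, so neg: x = -2 or 2.

Answer: x ∈ {-2, 2}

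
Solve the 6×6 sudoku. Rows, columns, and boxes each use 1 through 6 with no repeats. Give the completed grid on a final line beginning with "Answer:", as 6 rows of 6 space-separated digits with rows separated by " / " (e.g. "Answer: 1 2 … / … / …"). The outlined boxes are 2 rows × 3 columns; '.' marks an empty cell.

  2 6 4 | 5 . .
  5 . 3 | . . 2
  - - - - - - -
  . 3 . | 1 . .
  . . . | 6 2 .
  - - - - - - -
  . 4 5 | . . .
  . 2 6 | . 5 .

Step 1. [r4c6∈{3,4,5}] row 4 places 3 nowhere but r4c6. So r4c6=3.
Step 2. [r1c6∈{1}] r1c6 is down to just 1, so r1c6=1.
Step 3. [r6c1∈{1,3}] r6c1 is the only open cell in row 6 admitting 1, so r6c1=1.
Step 4. [r6c4∈{3,4}] across row 6, 3 lands solely at r6c4 ⇒ r6c4=3.
Step 5. [r3c5∈{4}] only 4 remains possible at r3c5, so r3c5=4.
Step 6. [r4c2∈{1,5}] r4c2 is the only open cell in row 4 admitting 5, so r4c2=5.
Step 7. [r5c5∈{1,6}] in row 5, 1 fits only at r5c5. So r5c5=1.
Step 8. [r5c4∈{2}] only 2 remains possible at r5c4, so r5c4=2.
Step 9. [r4c1∈{4}] r4c1 has the single candidate 4, so r4c1=4.
Step 10. [r4c3∈{1}] only 1 remains possible at r4c3. So r4c3=1.
Step 11. [r2c2∈{1}] r2c2 is down to just 1, so r2c2=1.
Step 12. [r2c5∈{6}] r2c5 is down to just 6. So r2c5=6.
Step 13. [r3c3∈{2}] r3c3 has the single candidate 2, so r3c3=2.
Step 14. [r1c5∈{3}] nothing but 3 survives at r1c5. So r1c5=3.
Step 15. [r5c1∈{3}] r5c1 has the single candidate 3 ⇒ r5c1=3.
Step 16. [r3c1∈{6}] r3c1's peers cover all but 6, so r3c1=6.
Step 17. [r6c6∈{4}] r6c6 has the single candidate 4, so r6c6=4.
Step 18. [r5c6∈{6}] nothing but 6 survives at r5c6 ⇒ r5c6=6.
Step 19. [r3c6∈{5}] r3c6's peers cover all but 5 ⇒ r3c6=5.
Step 20. [r2c4∈{4}] r2c4 is down to just 4, so r2c4=4.

Answer: 2 6 4 5 3 1 / 5 1 3 4 6 2 / 6 3 2 1 4 5 / 4 5 1 6 2 3 / 3 4 5 2 1 6 / 1 2 6 3 5 4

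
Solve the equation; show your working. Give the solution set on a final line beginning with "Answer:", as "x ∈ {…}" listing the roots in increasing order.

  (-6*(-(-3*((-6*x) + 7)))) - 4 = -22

Step 1. [(-6*(-(-3*((-6*x) + 7)))) - 4 = -22] add 4: x sits inside (… - 4). So sub: -6*(-(-3*((-6*x) + 7))) = -18.
Step 2. [-6*(-(-3*((-6*x) + 7))) = -18] divide by the outer -6 ⇒ div: -(-3*((-6*x) + 7)) = 3.
Step 3. [-(-3*((-6*x) + 7)) = 3] flip signs both sides. So neg: -3*((-6*x) + 7) = -3.
Step 4. [-3*((-6*x) + 7) = -3] -3 out front; divide by -3. So div: (-6*x) + 7 = 1.
Step 5. [(-6*x) + 7 = 1] the outer +7 inverts by subtracting 7, so sub: -6*x = -6.
Step 6. [-6*x = -6] leading coefficient -6: divide by -6, so div: x = 1.

Answer: x ∈ {1}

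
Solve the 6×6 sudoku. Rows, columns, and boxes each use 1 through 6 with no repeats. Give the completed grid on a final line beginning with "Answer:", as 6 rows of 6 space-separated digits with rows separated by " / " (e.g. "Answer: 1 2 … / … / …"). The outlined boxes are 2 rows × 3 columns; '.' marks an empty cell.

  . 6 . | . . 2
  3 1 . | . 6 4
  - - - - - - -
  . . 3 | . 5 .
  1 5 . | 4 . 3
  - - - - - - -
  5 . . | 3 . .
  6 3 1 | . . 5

Step 1. [r3c1∈{2,4}] r3c1 is the only open cell in col 1 admitting 2, so r3c1=2.
Step 2. [r5c2∈{2,4}] 2 has one home in col 2: r5c2. So r5c2=2.
Step 3. [r3c4∈{1,6}] across col 4, 6 lands solely at r3c4 ⇒ r3c4=6.
Step 4. [r1c4∈{1,5}] r1c4 is the only open cell in col 4 admitting 1 ⇒ r1c4=1.
Step 5. [r5c5∈{1,4}] across col 5, 1 lands solely at r5c5. So r5c5=1.
Step 6. [r1c3∈{4,5}] in row 1, 5 fits only at r1c3. So r1c3=5.
Step 7. [r6c4∈{2}] only 2 remains possible at r6c4, so r6c4=2.
Step 8. [r5c6∈{6}] r5c6 has the single candidate 6 ⇒ r5c6=6.
Step 9. [r1c1∈{4}] nothing but 4 survives at r1c1, so r1c1=4.
Step 10. [r6c5∈{4}] nothing but 4 survives at r6c5, so r6c5=4.
Step 11. [r2c4∈{5}] only 5 remains possible at r2c4, so r2c4=5.
Step 12. [r5c3∈{4}] nothing but 4 survives at r5c3. So r5c3=4.
Step 13. [r4c3∈{6}] r4c3's peers cover all but 6 ⇒ r4c3=6.
Step 14. [r3c2∈{4}] r3c2 has the single candidate 4. So r3c2=4.
Step 15. [r2c3∈{2}] nothing but 2 survives at r2c3. So r2c3=2.
Step 16. [r1c5∈{3}] nothing but 3 survives at r1c5. So r1c5=3.
Step 17. [r3c6∈{1}] nothing but 1 survives at r3c6. So r3c6=1.
Step 18. [r4c5∈{2}] r4c5's peers cover all but 2. So r4c5=2.

Answer: 4 6 5 1 3 2 / 3 1 2 5 6 4 / 2 4 3 6 5 1 / 1 5 6 4 2 3 / 5 2 4 3 1 6 / 6 3 1 2 4 5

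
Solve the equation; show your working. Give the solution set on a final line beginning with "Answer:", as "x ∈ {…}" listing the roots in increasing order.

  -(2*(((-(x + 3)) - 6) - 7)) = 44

Step 1. [-(2*(((-(x + 3)) - 6) - 7)) = 44] flip signs both sides, so neg: 2*(((-(x + 3)) - 6) - 7) = -44.
Step 2. [2*(((-(x + 3)) - 6) - 7) = -44] 2 out front; divide by 2. So div: ((-(x + 3)) - 6) - 7 = -22.
Step 3. [((-(x + 3)) - 6) - 7 = -22] -7 is outermost — add 7 both sides. So sub: (-(x + 3)) - 6 = -15.
Step 4. [(-(x + 3)) - 6 = -15] 6 comes off first (add 6) ⇒ sub: -(x + 3) = -9.
Step 5. [-(x + 3) = -9] flip signs both sides ⇒ neg: x + 3 = 9.
Step 6. [x + 3 = 9] subtract 3: x sits inside (… + 3). So sub: x = 6.

Answer: x ∈ {6}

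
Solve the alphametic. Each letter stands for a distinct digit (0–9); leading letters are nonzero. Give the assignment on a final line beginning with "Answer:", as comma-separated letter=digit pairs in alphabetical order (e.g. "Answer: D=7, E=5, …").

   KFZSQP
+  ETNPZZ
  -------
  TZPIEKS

Step 1. [col 1: P + Z ≡ S (mod 10)] S=3 is one option consistent with column 1 (P + Z ≡ S (mod 10), carry-in 0) — take it. So S=3.
Step 2. [col 1: P + Z ≡ S (mod 10)] column 1 (P + Z ≡ S (mod 10), carry-in 0) doesn't pin P yet; pick P=6 and continue, so P=6.
Step 3. [col 1: P + Z ≡ S (mod 10)] from column 1 (P=6, S=3, carry-in 0, digits 3,6 already taken and all letters distinct): Z must equal 7, so Z=7.
Step 4. [col 2: Q + Z ≡ K (mod 10)] Q=0 is one option consistent with column 2 (Q + Z ≡ K (mod 10), carry-in 1) — take it. So Q=0.
Step 5. [col 2: Q + Z ≡ K (mod 10)] column 2 reads Q+Z+carry(1)=K with Q=0, Z=7; with digits 0,3,6,7 already taken and all letters distinct, the only value for K is 8 ⇒ K=8.
Step 6. [T] T is the leading digit of a 7-digit sum of two 6-digit numbers; the final carry is exactly 1 ⇒ T=1.
Step 7. [col 3: S + P ≡ E (mod 10)] column 3: given S=3, P=6, carry-in 0, and digits 0,1,3,6,7,8 already taken and all letters distinct, S+P≡E (mod 10) forces E=9 ⇒ E=9.
Step 8. [col 4: Z + N ≡ I (mod 10)] column 4 reads Z+N+carry(0)=I with Z=7; with digits 0,1,3,6,7,8,9 already taken and all letters distinct, the only value for I is 2. So I=2.
Step 9. [col 4: Z + N ≡ I (mod 10)] column 4 reads Z+N+carry(0)=I with Z=7, I=2; with digits 0,1,2,3,6,7,8,9 already taken and all letters distinct, the only value for N is 5. So N=5.
Step 10. [col 5: F + T ≡ P (mod 10)] column 5 reads F+T+carry(1)=P with T=1, P=6; with digits 0,1,2,3,5,6,7,8,9 already taken and all letters distinct, the only value for F is 4 ⇒ F=4.

Answer: E=9, F=4, I=2, K=8, N=5, P=6, Q=0, S=3, T=1, Z=7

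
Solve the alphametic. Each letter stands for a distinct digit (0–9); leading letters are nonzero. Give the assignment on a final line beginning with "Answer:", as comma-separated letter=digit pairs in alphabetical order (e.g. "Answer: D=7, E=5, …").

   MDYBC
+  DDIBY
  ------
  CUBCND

Step 1. [col 1: C + Y ≡ D (mod 10)] no forcing yet in column 1 (carry-in 0); Y=3 is free and consistent — try it ⇒ Y=3.
Step 2. [col 1: C + Y ≡ D (mod 10)] several values work for C in column 1 (C + Y ≡ D (mod 10), carry-in 0); try C=1, so C=1.
Step 3. [col 1: C + Y ≡ D (mod 10)] column 1: given C=1, Y=3, carry-in 0, and digits 1,3 already taken and all letters distinct, C+Y≡D (mod 10) forces D=4. So D=4.
Step 4. [col 2: B + B ≡ N (mod 10)] no forcing yet in column 2 (carry-in 0); N=8 is free and consistent — try it. So N=8.
Step 5. [col 2: B + B ≡ N (mod 10)] column 2: given N=8, carry-in 0, and digits 1,3,4,8 already taken and all letters distinct, B+B≡N (mod 10) forces B=9, so B=9.
Step 6. [col 3: Y + I ≡ C (mod 10)] column 3: given Y=3, C=1, carry-in 1, and digits 1,3,4,8,9 already taken and all letters distinct, Y+I≡C (mod 10) forces I=7 ⇒ I=7.
Step 7. [col 5: M + D ≡ U (mod 10)] U=0 is one option consistent with column 5 (M + D ≡ U (mod 10), carry-in 0) — take it, so U=0.
Step 8. [col 5: M + D ≡ U (mod 10)] column 5: given D=4, U=0, carry-in 0, and digits 0,1,3,4,7,8,9 already taken and all letters distinct, M+D≡U (mod 10) forces M=6, so M=6.

Answer: B=9, C=1, D=4, I=7, M=6, N=8, U=0, Y=3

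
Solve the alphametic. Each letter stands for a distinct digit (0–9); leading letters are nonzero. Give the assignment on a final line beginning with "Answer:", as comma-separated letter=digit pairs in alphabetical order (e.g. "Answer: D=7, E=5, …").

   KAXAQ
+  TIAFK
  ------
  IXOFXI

Step 1. [col 1: Q + K ≡ I (mod 10)] no forcing yet in column 1 (carry-in 0); I=1 is free and consistent — try it ⇒ I=1.
Step 2. [col 1: Q + K ≡ I (mod 10)] no forcing yet in column 1 (carry-in 0); Q=8 is free and consistent — try it. So Q=8.
Step 3. [col 1: Q + K ≡ I (mod 10)] in column 1 we have Q+K≡I with carry-in 0; given Q=8, I=1 and digits 1,8 already taken and all letters distinct, that pins K to 3. So K=3.
Step 4. [col 2: A + F ≡ X (mod 10)] no forcing yet in column 2 (carry-in 1); F=7 is free and consistent — try it ⇒ F=7.
Step 5. [col 2: A + F ≡ X (mod 10)] no forcing yet in column 2 (carry-in 1); A=4 is free and consistent — try it, so A=4.
Step 6. [col 2: A + F ≡ X (mod 10)] from column 2 (A=4, F=7, carry-in 1, digits 1,3,4,7,8 already taken and all letters distinct): X must equal 2 ⇒ X=2.
Step 7. [col 4: A + I ≡ O (mod 10)] column 4 reads A+I+carry(0)=O with A=4, I=1; with digits 1,2,3,4,7,8 already taken and all letters distinct, the only value for O is 5 ⇒ O=5.
Step 8. [col 5: K + T ≡ X (mod 10)] in column 5 we have K+T≡X with carry-in 0; given K=3, X=2 and digits 1,2,3,4,5,7,8 already taken and all letters distinct, that pins T to 9. So T=9.

Answer: A=4, F=7, I=1, K=3, O=5, Q=8, T=9, X=2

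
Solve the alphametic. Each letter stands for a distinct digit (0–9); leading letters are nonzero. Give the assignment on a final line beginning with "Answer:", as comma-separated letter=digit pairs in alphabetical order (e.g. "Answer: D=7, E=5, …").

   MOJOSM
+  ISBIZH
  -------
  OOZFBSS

Step 1. [col 1: M + H ≡ S (mod 10)] H=3 is one option consistent with column 1 (M + H ≡ S (mod 10), carry-in 0) — take it. So H=3.
Step 2. [col 1: M + H ≡ S (mod 10)] column 1 (M + H ≡ S (mod 10), carry-in 0) doesn't pin M yet; pick M=6 and continue. So M=6.
Step 3. [col 1: M + H ≡ S (mod 10)] column 1: given M=6, H=3, carry-in 0, and digits 3,6 already taken and all letters distinct, M+H≡S (mod 10) forces S=9 ⇒ S=9.
Step 4. [col 2: S + Z ≡ S (mod 10)] in column 2 we have S+Z≡S with carry-in 0; given S=9 and digits 3,6,9 already taken and all letters distinct, that pins Z to 0, so Z=0.
Step 5. [col 3: O + I ≡ B (mod 10)] I=4 is one option consistent with column 3 (O + I ≡ B (mod 10), carry-in 0) — take it ⇒ I=4.
Step 6. [col 3: O + I ≡ B (mod 10)] no forcing yet in column 3 (carry-in 0); O=1 is free and consistent — try it ⇒ O=1.
Step 7. [col 3: O + I ≡ B (mod 10)] column 3: given O=1, I=4, carry-in 0, and digits 0,1,3,4,6,9 already taken and all letters distinct, O+I≡B (mod 10) forces B=5 ⇒ B=5.
Step 8. [col 4: J + B ≡ F (mod 10)] J=2 is one option consistent with column 4 (J + B ≡ F (mod 10), carry-in 0) — take it ⇒ J=2.
Step 9. [col 4: J + B ≡ F (mod 10)] from column 4 (J=2, B=5, carry-in 0, digits 0,1,2,3,4,5,6,9 already taken and all letters distinct): F must equal 7 ⇒ F=7.

Answer: B=5, F=7, H=3, I=4, J=2, M=6, O=1, S=9, Z=0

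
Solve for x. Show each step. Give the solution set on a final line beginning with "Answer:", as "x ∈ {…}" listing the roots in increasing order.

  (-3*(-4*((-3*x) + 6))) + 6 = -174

Step 1. [(-3*(-4*((-3*x) + 6))) + 6 = -174] -3 | LHS and -3 | -174: pull -3 out. So factor: (-4*((-3*x) + 6)) - 2 = 58.
Step 2. [(-4*((-3*x) + 6)) - 2 = 58] peel the -2: add 2 from each side, so sub: -4*((-3*x) + 6) = 60.
Step 3. [-4*((-3*x) + 6) = 60] divide by the outer -4, so div: (-3*x) + 6 = -15.
Step 4. [(-3*x) + 6 = -15] the outer +6 inverts by subtracting 6. So sub: -3*x = -21.
Step 5. [-3*x = -21] LHS = -3·(…); ÷-3 both sides, so div: x = 7.

Answer: x ∈ {7}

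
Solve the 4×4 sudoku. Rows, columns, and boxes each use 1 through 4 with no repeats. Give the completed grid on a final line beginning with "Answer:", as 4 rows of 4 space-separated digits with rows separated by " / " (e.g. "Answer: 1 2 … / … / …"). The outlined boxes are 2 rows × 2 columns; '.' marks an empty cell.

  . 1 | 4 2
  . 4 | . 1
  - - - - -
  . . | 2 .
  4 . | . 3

Step 1. [r1c1∈{3}] only 3 remains possible at r1c1 ⇒ r1c1=3.
Step 2. [r3c4∈{4}] r3c4 is down to just 4. So r3c4=4.
Step 3. [r4c3∈{1}] nothing but 1 survives at r4c3, so r4c3=1.
Step 4. [r4c2∈{2}] r4c2 has the single candidate 2. So r4c2=2.
Step 5. [r2c1∈{2}] r2c1 has the single candidate 2 ⇒ r2c1=2.
Step 6. [r3c2∈{3}] r3c2's peers cover all but 3, so r3c2=3.
Step 7. [r2c3∈{3}] nothing but 3 survives at r2c3. So r2c3=3.
Step 8. [r3c1∈{1}] r3c1 has the single candidate 1, so r3c1=1.

Answer: 3 1 4 2 / 2 4 3 1 / 1 3 2 4 / 4 2 1 3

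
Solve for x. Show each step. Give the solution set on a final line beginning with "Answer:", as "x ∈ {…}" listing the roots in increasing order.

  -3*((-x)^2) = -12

Step 1. [-3*((-x)^2) = -12] leading coefficient -3: divide by -3. So div: (-x)^2 = 4.
Step 2. [(-x)^2 = 4] √ both sides: 4 ≥ 0 gives two branches ⇒ sqrt: -x = 2 or -2.
Step 3. [-x = 2 or -2] LHS negated; negate both sides ⇒ neg: x = -2 or 2.

Answer: x ∈ {-2, 2}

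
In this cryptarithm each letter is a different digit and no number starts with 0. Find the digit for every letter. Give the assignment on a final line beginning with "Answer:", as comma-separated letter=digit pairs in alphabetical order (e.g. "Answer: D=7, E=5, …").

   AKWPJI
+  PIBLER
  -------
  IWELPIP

Step 1. [col 1: I + R ≡ P (mod 10)] several values work for P in column 1 (I + R ≡ P (mod 10), carry-in 0); try P=3, so P=3.
Step 2. [col 1: I + R ≡ P (mod 10)] column 1 (I + R ≡ P (mod 10), carry-in 0) doesn't pin R yet; pick R=2 and continue ⇒ R=2.
Step 3. [col 1: I + R ≡ P (mod 10)] in column 1 we have I+R≡P with carry-in 0; given R=2, P=3 and digits 2,3 already taken and all letters distinct, that pins I to 1. So I=1.
Step 4. [col 2: J + E ≡ I (mod 10)] column 2 (J + E ≡ I (mod 10), carry-in 0) doesn't pin E yet; pick E=5 and continue, so E=5.
Step 5. [col 2: J + E ≡ I (mod 10)] in column 2 we have J+E≡I with carry-in 0; given E=5, I=1 and digits 1,2,3,5 already taken and all letters distinct, that pins J to 6. So J=6.
Step 6. [col 3: P + L ≡ P (mod 10)] column 3: given P=3, carry-in 1, and digits 1,2,3,5,6 already taken and all letters distinct, P+L≡P (mod 10) forces L=9, so L=9.
Step 7. [col 4: W + B ≡ L (mod 10)] column 4 (W + B ≡ L (mod 10), carry-in 1) doesn't pin W yet; pick W=0 and continue ⇒ W=0.
Step 8. [col 4: W + B ≡ L (mod 10)] column 4 reads W+B+carry(1)=L with W=0, L=9; with digits 0,1,2,3,5,6,9 already taken and all letters distinct, the only value for B is 8 ⇒ B=8.
Step 9. [col 5: K + I ≡ E (mod 10)] from column 5 (I=1, E=5, carry-in 0, digits 0,1,2,3,5,6,8,9 already taken and all letters distinct): K must equal 4 ⇒ K=4.
Step 10. [col 6: A + P ≡ W (mod 10)] column 6: given P=3, W=0, carry-in 0, and digits 0,1,2,3,4,5,6,8,9 already taken and all letters distinct, A+P≡W (mod 10) forces A=7, so A=7.

Answer: A=7, B=8, E=5, I=1, J=6, K=4, L=9, P=3, R=2, W=0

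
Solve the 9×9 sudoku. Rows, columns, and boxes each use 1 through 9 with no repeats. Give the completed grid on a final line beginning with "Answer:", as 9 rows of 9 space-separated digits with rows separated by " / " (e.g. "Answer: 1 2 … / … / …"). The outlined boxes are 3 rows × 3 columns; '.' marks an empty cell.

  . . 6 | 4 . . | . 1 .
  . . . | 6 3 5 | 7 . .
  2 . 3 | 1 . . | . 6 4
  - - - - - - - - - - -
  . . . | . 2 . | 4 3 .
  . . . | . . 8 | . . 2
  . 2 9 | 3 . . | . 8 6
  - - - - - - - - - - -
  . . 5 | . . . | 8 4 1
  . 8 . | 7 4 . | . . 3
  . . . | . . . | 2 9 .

Step 1. [r5c8∈{5,7}] 7 has one home in col 8: r5c8. So r5c8=7.
Step 2. [r1c6∈{2,7,9}] in row 1, 2 fits only at r1c6, so r1c6=2.
Step 3. [r9c9∈{5,7}] r9c9 is the only open cell in col 9 admitting 7. So r9c9=7.
Step 4. [r4c3∈{1,7,8}] across col 3, 7 lands solely at r4c3, so r4c3=7.
Step 5. [r2c3∈{1,4,8}] in col 3, 8 fits only at r2c3. So r2c3=8.
Step 6. [r2c9∈{9}] r2c9 is down to just 9, so r2c9=9.
Step 7. [r3c7∈{5}] only 5 remains possible at r3c7 ⇒ r3c7=5.
Step 8. [r6c7∈{1}] r6c7's peers cover all but 1. So r6c7=1.
Step 9. [r3c5∈{7,8,9}] 8 has one home in row 3: r3c5. So r3c5=8.
Step 10. [r4c1∈{1,5,6,8}] in row 4, 8 fits only at r4c1, so r4c1=8.
Step 11. [r5c7∈{9}] nothing but 9 survives at r5c7. So r5c7=9.
Step 12. [r5c4∈{5}] r5c4 is down to just 5 ⇒ r5c4=5.
Step 13. [r6c1∈{4,5}] across row 6, 5 lands solely at r6c1 ⇒ r6c1=5.
Step 14. [r1c2∈{5,7,9}] in row 1, 5 fits only at r1c2 ⇒ r1c2=5.
Step 15. [r8c7∈{6}] r8c7's peers cover all but 6 ⇒ r8c7=6.
Step 16. [r4c4∈{9}] r4c4 has the single candidate 9, so r4c4=9.
Step 17. [r6c5∈{7}] nothing but 7 survives at r6c5. So r6c5=7.
Step 18. [r1c1∈{7,9}] in row 1, 7 fits only at r1c1. So r1c1=7.
Step 19. [r7c2∈{3,6,7,9}] row 7 places 7 nowhere but r7c2 ⇒ r7c2=7.
Step 20. [r9c5∈{1,5,6}] across row 9, 5 lands solely at r9c5, so r9c5=5.
Step 21. [r5c5∈{1,6}] r5c5 is the only open cell in col 5 admitting 1. So r5c5=1.
Step 22. [r7c5∈{6,9}] across col 5, 6 lands solely at r7c5, so r7c5=6.
Step 23. [r5c3∈{4}] r5c3 has the single candidate 4. So r5c3=4.
Step 24. [r9c3∈{1}] nothing but 1 survives at r9c3 ⇒ r9c3=1.
Step 25. [r9c6∈{3}] nothing but 3 survives at r9c6 ⇒ r9c6=3.
Step 26. [r7c6∈{9}] r7c6's peers cover all but 9, so r7c6=9.
Step 27. [r2c1∈{1,4}] 1 has one home in col 1: r2c1. So r2c1=1.
Step 28. [r5c2∈{3,6}] across col 2, 3 lands solely at r5c2, so r5c2=3.
Step 29. [r9c1∈{4,6}] across col 1, 4 lands solely at r9c1, so r9c1=4.
Step 30. [r5c1∈{6}] r5c1 is down to just 6. So r5c1=6.
Step 31. [r1c7∈{3}] r1c7 has the single candidate 3, so r1c7=3.
Step 32. [r4c6∈{6}] only 6 remains possible at r4c6 ⇒ r4c6=6.
Step 33. [r8c3∈{2}] nothing but 2 survives at r8c3 ⇒ r8c3=2.
Step 34. [r8c8∈{5}] only 5 remains possible at r8c8, so r8c8=5.
Step 35. [r8c6∈{1}] nothing but 1 survives at r8c6. So r8c6=1.
Step 36. [r4c9∈{5}] r4c9's peers cover all but 5 ⇒ r4c9=5.
Step 37. [r9c2∈{6}] r9c2 has the single candidate 6. So r9c2=6.
Step 38. [r9c4∈{8}] r9c4 has the single candidate 8. So r9c4=8.
Step 39. [r6c6∈{4}] nothing but 4 survives at r6c6, so r6c6=4.
Step 40. [r1c9∈{8}] only 8 remains possible at r1c9. So r1c9=8.
Step 41. [r4c2∈{1}] nothing but 1 survives at r4c2. So r4c2=1.
Step 42. [r3c6∈{7}] only 7 remains possible at r3c6 ⇒ r3c6=7.
Step 43. [r8c1∈{9}] r8c1 is down to just 9. So r8c1=9.
Step 44. [r2c8∈{2}] r2c8 is down to just 2, so r2c8=2.
Step 45. [r1c5∈{9}] nothing but 9 survives at r1c5. So r1c5=9.
Step 46. [r7c4∈{2}] r7c4 has the single candidate 2. So r7c4=2.
Step 47. [r2c2∈{4}] nothing but 4 survives at r2c2 ⇒ r2c2=4.
Step 48. [r3c2∈{9}] r3c2 is down to just 9, so r3c2=9.
Step 49. [r7c1∈{3}] r7c1 is down to just 3. So r7c1=3.

Answer: 7 5 6 4 9 2 3 1 8 / 1 4 8 6 3 5 7 2 9 / 2 9 3 1 8 7 5 6 4 / 8 1 7 9 2 6 4 3 5 / 6 3 4 5 1 8 9 7 2 / 5 2 9 3 7 4 1 8 6 / 3 7 5 2 6 9 8 4 1 / 9 8 2 7 4 1 6 5 3 / 4 6 1 8 5 3 2 9 7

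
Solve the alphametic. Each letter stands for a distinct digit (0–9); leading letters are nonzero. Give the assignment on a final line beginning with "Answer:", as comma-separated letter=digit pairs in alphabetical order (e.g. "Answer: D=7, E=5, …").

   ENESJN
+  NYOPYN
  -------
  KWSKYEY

Step 1. [K] adding two 6-digit numbers gives at most 6+1 digits, and here it does — K is that final carry and must be 1, so K=1.
Step 2. [col 1: N + N ≡ Y (mod 10)] Y=0 is one option consistent with column 1 (N + N ≡ Y (mod 10), carry-in 0) — take it, so Y=0.
Step 3. [col 1: N + N ≡ Y (mod 10)] column 1 reads N+N+carry(0)=Y with Y=0; with digits 0,1 already taken and all letters distinct, the only value for N is 5 ⇒ N=5.
Step 4. [col 2: J + Y ≡ E (mod 10)] E=8 is one option consistent with column 2 (J + Y ≡ E (mod 10), carry-in 1) — take it ⇒ E=8.
Step 5. [col 2: J + Y ≡ E (mod 10)] in column 2 we have J+Y≡E with carry-in 1; given Y=0, E=8 and digits 0,1,5,8 already taken and all letters distinct, that pins J to 7. So J=7.
Step 6. [col 3: S + P ≡ Y (mod 10)] no forcing yet in column 3 (carry-in 0); S=6 is free and consistent — try it, so S=6.
Step 7. [col 3: S + P ≡ Y (mod 10)] from column 3 (S=6, Y=0, carry-in 0, digits 0,1,5,6,7,8 already taken and all letters distinct): P must equal 4, so P=4.
Step 8. [col 4: E + O ≡ K (mod 10)] column 4 reads E+O+carry(1)=K with E=8, K=1; with digits 0,1,4,5,6,7,8 already taken and all letters distinct, the only value for O is 2 ⇒ O=2.
Step 9. [col 6: E + N ≡ W (mod 10)] column 6 reads E+N+carry(0)=W with E=8, N=5; with digits 0,1,2,4,5,6,7,8 already taken and all letters distinct, the only value for W is 3 ⇒ W=3.

Answer: E=8, J=7, K=1, N=5, O=2, P=4, S=6, W=3, Y=0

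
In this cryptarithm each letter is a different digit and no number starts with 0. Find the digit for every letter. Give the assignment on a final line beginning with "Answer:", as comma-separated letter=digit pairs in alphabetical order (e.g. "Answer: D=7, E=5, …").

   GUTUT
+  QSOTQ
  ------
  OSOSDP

Step 1. [col 1: T + Q ≡ P (mod 10)] column 1 (T + Q ≡ P (mod 10), carry-in 0) doesn't pin T yet; pick T=4 and continue. So T=4.
Step 2. [O] O is the leading digit of a 6-digit sum of two 5-digit numbers; the final carry is exactly 1 ⇒ O=1.
Step 3. [col 1: T + Q ≡ P (mod 10)] several values work for Q in column 1 (T + Q ≡ P (mod 10), carry-in 0); try Q=8 ⇒ Q=8.
Step 4. [col 1: T + Q ≡ P (mod 10)] column 1 reads T+Q+carry(0)=P with T=4, Q=8; with digits 1,4,8 already taken and all letters distinct, the only value for P is 2. So P=2.
Step 5. [col 2: U + T ≡ D (mod 10)] several values work for D in column 2 (U + T ≡ D (mod 10), carry-in 1); try D=0, so D=0.
Step 6. [col 2: U + T ≡ D (mod 10)] column 2 reads U+T+carry(1)=D with T=4, D=0; with digits 0,1,2,4,8 already taken and all letters distinct, the only value for U is 5. So U=5.
Step 7. [col 3: T + O ≡ S (mod 10)] column 3 reads T+O+carry(1)=S with T=4, O=1; with digits 0,1,2,4,5,8 already taken and all letters distinct, the only value for S is 6. So S=6.
Step 8. [col 5: G + Q ≡ S (mod 10)] column 5 reads G+Q+carry(1)=S with Q=8, S=6; with digits 0,1,2,4,5,6,8 already taken and all letters distinct, the only value for G is 7. So G=7.

Answer: D=0, G=7, O=1, P=2, Q=8, S=6, T=4, U=5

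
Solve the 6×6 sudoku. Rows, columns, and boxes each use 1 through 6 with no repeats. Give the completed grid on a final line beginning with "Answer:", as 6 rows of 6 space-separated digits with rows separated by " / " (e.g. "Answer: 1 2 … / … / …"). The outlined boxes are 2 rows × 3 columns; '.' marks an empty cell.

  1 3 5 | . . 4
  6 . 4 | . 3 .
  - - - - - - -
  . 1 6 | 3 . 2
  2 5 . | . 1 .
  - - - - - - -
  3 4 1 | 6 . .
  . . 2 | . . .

Step 1. [r5c6∈{5}] only 5 remains possible at r5c6 ⇒ r5c6=5.
Step 2. [r6c5∈{4}] only 4 remains possible at r6c5 ⇒ r6c5=4.
Step 3. [r1c4∈{2}] r1c4 has the single candidate 2. So r1c4=2.
Step 4. [r2c6∈{1}] only 1 remains possible at r2c6 ⇒ r2c6=1.
Step 5. [r6c2∈{6}] nothing but 6 survives at r6c2. So r6c2=6.
Step 6. [r4c3∈{3}] nothing but 3 survives at r4c3, so r4c3=3.
Step 7. [r6c4∈{1}] r6c4 is down to just 1 ⇒ r6c4=1.
Step 8. [r5c5∈{2}] r5c5 is down to just 2 ⇒ r5c5=2.
Step 9. [r3c1∈{4}] r3c1 has the single candidate 4, so r3c1=4.
Step 10. [r6c6∈{3}] r6c6's peers cover all but 3 ⇒ r6c6=3.
Step 11. [r2c4∈{5}] only 5 remains possible at r2c4, so r2c4=5.
Step 12. [r4c6∈{6}] only 6 remains possible at r4c6 ⇒ r4c6=6.
Step 13. [r6c1∈{5}] r6c1 has the single candidate 5, so r6c1=5.
Step 14. [r2c2∈{2}] only 2 remains possible at r2c2 ⇒ r2c2=2.
Step 15. [r3c5∈{5}] only 5 remains possible at r3c5 ⇒ r3c5=5.
Step 16. [r1c5∈{6}] nothing but 6 survives at r1c5 ⇒ r1c5=6.
Step 17. [r4c4∈{4}] only 4 remains possible at r4c4 ⇒ r4c4=4.

Answer: 1 3 5 2 6 4 / 6 2 4 5 3 1 / 4 1 6 3 5 2 / 2 5 3 4 1 6 / 3 4 1 6 2 5 / 5 6 2 1 4 3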